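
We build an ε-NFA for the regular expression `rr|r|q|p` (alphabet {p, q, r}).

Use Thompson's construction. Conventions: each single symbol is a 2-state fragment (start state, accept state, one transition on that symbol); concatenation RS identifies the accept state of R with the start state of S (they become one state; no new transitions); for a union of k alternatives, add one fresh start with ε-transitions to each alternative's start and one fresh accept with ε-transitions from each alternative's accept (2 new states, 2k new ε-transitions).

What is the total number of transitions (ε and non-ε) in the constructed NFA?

13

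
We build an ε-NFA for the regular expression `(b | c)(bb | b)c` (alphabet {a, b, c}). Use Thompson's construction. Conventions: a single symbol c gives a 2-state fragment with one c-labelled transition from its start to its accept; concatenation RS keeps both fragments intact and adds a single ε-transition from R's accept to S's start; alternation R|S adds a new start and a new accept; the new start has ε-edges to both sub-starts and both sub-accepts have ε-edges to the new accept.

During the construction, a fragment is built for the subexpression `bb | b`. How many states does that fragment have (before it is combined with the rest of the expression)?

8

Fragment for `bb | b`:
Each of the 3 symbol leaves contributes a 2-state fragment.
  bb : 4 states
  bb | b : 8 states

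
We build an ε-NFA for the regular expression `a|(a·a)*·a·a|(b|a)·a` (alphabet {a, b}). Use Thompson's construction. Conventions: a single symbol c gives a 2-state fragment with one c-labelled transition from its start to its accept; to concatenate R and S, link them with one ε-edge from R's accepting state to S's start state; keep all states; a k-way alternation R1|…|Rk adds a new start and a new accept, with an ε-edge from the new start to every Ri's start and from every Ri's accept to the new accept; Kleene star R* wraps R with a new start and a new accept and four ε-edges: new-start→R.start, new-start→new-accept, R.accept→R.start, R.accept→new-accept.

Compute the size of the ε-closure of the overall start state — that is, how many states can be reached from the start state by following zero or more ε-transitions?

Compute the ε-closure size of each fragment's start state recursively; a symbol fragment's start has no outgoing ε-edge, so its closure is just itself (size 1).
  a·a : same as the first factor's closure: |closure| = 1
  (a·a)* : new start has ε-edges to the inner start and to the new accept, so |closure| = 2 + 1 = 3
  (a·a)*·a·a : |closure| = 3 + 1 = 4 (closure spills across the concat boundary because the left factor accepts ε)
  b|a : |closure| = 1 + 1 + 1 = 3 (the new accept is not ε-reachable since no branch accepts ε)
  (b|a)·a : |closure| equals the left operand's closure size = 3 (its accept is not ε-reachable, so the closure stops there)
  a|(a·a)*·a·a|(b|a)·a : new start ε-reaches every alternative's start; none of them accept ε, so the new accept is not reached: |closure| = 1 + 1 + 4 + 3 = 9

9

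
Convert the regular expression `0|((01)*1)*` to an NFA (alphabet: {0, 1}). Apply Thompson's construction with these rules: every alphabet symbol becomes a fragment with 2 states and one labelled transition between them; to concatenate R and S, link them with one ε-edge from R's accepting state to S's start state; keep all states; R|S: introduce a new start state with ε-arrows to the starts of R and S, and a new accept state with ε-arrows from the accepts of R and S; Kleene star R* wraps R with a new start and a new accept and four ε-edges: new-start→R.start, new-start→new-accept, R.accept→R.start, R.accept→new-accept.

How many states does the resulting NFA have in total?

Per subexpression:
Each of the 4 symbol leaves contributes a 2-state fragment.
  01 — 4 states
  (01)* — 6 states
  (01)*1 — 8 states
  ((01)*1)* — 10 states
  0|((01)*1)* — 14 states

14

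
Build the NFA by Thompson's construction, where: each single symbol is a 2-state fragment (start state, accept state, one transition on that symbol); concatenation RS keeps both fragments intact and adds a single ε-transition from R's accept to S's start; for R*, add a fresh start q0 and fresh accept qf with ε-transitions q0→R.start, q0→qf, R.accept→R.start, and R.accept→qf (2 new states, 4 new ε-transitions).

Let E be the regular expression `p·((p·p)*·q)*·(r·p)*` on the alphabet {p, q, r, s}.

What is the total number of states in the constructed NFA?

18

By structural recursion:
Each of the 6 symbol leaves contributes a 2-state fragment.
  p·p = 4 states
  (p·p)* = 6 states
  (p·p)*·q = 8 states
  ((p·p)*·q)* = 10 states
  r·p = 4 states
  (r·p)* = 6 states
  p·((p·p)*·q)*·(r·p)* = 18 states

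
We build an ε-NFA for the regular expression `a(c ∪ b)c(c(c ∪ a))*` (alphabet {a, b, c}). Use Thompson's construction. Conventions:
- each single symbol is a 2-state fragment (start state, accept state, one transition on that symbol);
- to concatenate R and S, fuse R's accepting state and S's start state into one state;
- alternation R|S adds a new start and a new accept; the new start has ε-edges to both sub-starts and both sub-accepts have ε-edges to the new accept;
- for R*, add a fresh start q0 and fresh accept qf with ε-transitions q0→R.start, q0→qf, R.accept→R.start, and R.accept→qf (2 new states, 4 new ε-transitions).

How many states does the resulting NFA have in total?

16

Building bottom-up:
Each of the 7 symbol leaves contributes a 2-state fragment.
  c ∪ b — 6 states
  c ∪ a — 6 states
  c(c ∪ a) — 7 states
  (c(c ∪ a))* — 9 states
  a(c ∪ b)c(c(c ∪ a))* — 16 states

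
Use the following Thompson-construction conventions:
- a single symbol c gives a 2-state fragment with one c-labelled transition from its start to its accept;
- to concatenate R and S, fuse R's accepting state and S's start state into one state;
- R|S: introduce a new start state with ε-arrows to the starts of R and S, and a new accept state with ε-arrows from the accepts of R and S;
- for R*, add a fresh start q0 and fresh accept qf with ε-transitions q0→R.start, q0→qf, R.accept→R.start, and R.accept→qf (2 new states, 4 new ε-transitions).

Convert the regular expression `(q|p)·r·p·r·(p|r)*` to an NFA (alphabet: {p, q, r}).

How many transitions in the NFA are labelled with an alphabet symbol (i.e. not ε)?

7

Building bottom-up:
Each of the 7 symbol leaves contributes exactly 1 symbol transition.
  q|p = 2 symbol transitions
  p|r = 2 symbol transitions
  (p|r)* = 2 symbol transitions
  (q|p)·r·p·r·(p|r)* = 7 symbol transitions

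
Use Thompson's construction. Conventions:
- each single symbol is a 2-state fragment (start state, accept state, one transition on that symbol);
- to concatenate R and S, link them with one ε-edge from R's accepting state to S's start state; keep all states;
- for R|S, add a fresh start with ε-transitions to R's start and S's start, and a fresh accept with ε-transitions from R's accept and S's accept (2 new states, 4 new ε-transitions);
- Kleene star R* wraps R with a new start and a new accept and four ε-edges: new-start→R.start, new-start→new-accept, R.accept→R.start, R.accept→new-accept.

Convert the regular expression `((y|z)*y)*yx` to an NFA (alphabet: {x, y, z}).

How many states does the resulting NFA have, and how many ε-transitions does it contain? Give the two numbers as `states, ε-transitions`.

Building bottom-up:
Each of the 5 symbol leaves contributes 2 states and 0 ε-transitions.
  y|z — 6 states, 4 ε-transitions
  (y|z)* — 8 states, 8 ε-transitions
  (y|z)*y — 10 states, 9 ε-transitions
  ((y|z)*y)* — 12 states, 13 ε-transitions
  ((y|z)*y)*yx — 16 states, 15 ε-transitions

16, 15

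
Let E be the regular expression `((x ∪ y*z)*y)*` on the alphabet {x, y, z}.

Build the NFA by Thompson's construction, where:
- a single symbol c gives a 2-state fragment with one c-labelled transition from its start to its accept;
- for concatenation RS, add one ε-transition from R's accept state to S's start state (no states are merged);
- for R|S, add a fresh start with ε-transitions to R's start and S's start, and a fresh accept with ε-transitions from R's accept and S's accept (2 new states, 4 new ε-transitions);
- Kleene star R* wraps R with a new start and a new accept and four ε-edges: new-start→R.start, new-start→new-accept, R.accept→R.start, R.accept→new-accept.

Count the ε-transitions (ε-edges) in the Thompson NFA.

Building bottom-up:
Each of the 4 symbol leaves contributes 0 ε-transitions.
  y* — 4 ε-transitions
  y*z — 5 ε-transitions
  x ∪ y*z — 9 ε-transitions
  (x ∪ y*z)* — 13 ε-transitions
  (x ∪ y*z)*y — 14 ε-transitions
  ((x ∪ y*z)*y)* — 18 ε-transitions

18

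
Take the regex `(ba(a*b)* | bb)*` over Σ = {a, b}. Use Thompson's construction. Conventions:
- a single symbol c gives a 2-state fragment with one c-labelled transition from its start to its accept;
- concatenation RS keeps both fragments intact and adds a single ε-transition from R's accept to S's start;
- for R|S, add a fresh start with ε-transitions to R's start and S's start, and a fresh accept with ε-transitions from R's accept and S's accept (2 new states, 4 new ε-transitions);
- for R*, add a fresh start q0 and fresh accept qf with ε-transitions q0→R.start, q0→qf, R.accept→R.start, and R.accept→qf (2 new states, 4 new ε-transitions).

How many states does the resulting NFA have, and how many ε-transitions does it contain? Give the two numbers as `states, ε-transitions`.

20, 20

Building bottom-up:
Each of the 6 symbol leaves contributes 2 states and 0 ε-transitions.
  a* → 4 states, 4 ε-transitions
  a*b → 6 states, 5 ε-transitions
  (a*b)* → 8 states, 9 ε-transitions
  ba(a*b)* → 12 states, 11 ε-transitions
  bb → 4 states, 1 ε-transition
  ba(a*b)* | bb → 18 states, 16 ε-transitions
  (ba(a*b)* | bb)* → 20 states, 20 ε-transitions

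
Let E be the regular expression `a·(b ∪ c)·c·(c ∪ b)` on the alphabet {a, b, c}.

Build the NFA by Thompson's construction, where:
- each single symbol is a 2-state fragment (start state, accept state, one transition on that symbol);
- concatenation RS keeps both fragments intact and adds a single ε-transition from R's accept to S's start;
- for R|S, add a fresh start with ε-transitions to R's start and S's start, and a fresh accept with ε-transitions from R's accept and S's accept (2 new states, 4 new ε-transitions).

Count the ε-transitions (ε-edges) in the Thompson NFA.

11

Per subexpression:
Each of the 6 symbol leaves contributes 0 ε-transitions.
  b ∪ c — 4 ε-transitions
  c ∪ b — 4 ε-transitions
  a·(b ∪ c)·c·(c ∪ b) — 11 ε-transitions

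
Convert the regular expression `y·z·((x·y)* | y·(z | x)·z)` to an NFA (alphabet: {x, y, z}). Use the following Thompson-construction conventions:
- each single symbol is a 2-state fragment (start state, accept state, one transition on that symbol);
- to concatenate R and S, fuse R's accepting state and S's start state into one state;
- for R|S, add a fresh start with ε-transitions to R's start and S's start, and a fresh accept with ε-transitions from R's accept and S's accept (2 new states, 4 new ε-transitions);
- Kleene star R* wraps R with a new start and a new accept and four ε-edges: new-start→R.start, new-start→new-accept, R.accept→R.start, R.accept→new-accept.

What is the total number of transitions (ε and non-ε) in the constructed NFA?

20

By structural recursion:
Each of the 8 symbol leaves contributes 1 transition (1 symbol, 0 ε).
  x·y — 2 transitions (2 symbol, 0 ε)
  (x·y)* — 6 transitions (2 symbol, 4 ε)
  z | x — 6 transitions (2 symbol, 4 ε)
  y·(z | x)·z — 8 transitions (4 symbol, 4 ε)
  (x·y)* | y·(z | x)·z — 18 transitions (6 symbol, 12 ε)
  y·z·((x·y)* | y·(z | x)·z) — 20 transitions (8 symbol, 12 ε)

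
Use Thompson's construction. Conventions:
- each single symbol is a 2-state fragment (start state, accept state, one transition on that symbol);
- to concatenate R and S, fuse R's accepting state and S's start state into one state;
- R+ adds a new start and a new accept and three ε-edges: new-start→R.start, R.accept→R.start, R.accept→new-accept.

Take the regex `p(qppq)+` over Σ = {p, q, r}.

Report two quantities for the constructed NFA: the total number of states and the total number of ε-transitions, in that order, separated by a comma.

8, 3

Per subexpression:
Each of the 5 symbol leaves contributes 2 states and 0 ε-transitions.
  qppq — 5 states, 0 ε-transitions
  (qppq)+ — 7 states, 3 ε-transitions
  p(qppq)+ — 8 states, 3 ε-transitions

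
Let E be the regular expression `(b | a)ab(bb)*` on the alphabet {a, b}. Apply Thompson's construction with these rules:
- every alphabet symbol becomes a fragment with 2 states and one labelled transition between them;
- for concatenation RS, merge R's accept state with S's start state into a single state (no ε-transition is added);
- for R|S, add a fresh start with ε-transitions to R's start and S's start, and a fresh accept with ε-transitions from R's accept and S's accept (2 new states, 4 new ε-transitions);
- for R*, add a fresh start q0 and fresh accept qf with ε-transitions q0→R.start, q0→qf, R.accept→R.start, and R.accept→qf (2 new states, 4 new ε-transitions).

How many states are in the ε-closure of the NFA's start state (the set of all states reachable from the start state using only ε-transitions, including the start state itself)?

3

Work bottom-up. For each fragment F, track |ε-closure(F.start)| and whether F's accept lies in that closure (i.e. whether F accepts ε). A single-symbol fragment has closure size 1 and does not accept ε.
  b | a → |ε-closure| = 1 + 1 + 1 = 3 (the new accept is not ε-reachable since no branch accepts ε)
  bb → |ε-closure| equals the left operand's closure size = 1 (its accept is not ε-reachable, so the closure stops there)
  (bb)* → new start has ε-edges to the inner start and to the new accept, so |ε-closure| = 2 + 1 = 3
  (b | a)ab(bb)* → |ε-closure| equals the left operand's closure size = 3 (its accept is not ε-reachable, so the closure stops there)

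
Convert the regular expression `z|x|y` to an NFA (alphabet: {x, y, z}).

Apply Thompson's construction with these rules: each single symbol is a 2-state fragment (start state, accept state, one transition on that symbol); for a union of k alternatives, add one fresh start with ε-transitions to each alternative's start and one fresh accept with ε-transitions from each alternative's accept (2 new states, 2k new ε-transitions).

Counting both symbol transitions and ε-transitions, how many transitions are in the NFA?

9

Building bottom-up:
Each of the 3 symbol leaves contributes 1 transition (1 symbol, 0 ε).
  z|x|y : 9 transitions (3 symbol, 6 ε)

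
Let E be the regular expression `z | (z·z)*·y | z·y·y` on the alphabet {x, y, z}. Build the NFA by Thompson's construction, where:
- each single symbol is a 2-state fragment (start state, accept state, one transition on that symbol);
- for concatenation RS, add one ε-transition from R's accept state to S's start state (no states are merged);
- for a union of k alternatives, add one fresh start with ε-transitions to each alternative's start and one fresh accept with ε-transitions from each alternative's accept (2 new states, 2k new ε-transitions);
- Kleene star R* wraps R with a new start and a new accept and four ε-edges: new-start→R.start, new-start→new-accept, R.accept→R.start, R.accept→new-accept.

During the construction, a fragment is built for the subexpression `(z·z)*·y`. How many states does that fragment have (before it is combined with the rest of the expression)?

8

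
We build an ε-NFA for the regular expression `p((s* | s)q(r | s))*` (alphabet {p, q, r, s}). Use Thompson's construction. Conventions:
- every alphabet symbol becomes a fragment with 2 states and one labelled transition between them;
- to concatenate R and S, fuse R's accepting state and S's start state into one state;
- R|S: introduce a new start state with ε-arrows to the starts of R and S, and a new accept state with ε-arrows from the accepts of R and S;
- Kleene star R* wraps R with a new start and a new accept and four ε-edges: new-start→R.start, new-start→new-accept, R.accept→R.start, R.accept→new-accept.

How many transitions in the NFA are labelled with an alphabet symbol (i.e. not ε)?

6

Recursing over subexpressions:
Each of the 6 symbol leaves contributes exactly 1 symbol transition.
  s* : 1 symbol transition
  s* | s : 2 symbol transitions
  r | s : 2 symbol transitions
  (s* | s)q(r | s) : 5 symbol transitions
  ((s* | s)q(r | s))* : 5 symbol transitions
  p((s* | s)q(r | s))* : 6 symbol transitions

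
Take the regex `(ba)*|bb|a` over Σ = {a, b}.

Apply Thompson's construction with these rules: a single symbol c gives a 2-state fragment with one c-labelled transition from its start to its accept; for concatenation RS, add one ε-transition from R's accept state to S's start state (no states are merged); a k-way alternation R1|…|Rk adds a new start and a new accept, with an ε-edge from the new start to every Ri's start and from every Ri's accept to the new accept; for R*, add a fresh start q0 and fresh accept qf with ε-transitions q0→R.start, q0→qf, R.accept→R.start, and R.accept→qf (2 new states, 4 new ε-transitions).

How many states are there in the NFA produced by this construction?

14

Bottom-up over the parse tree:
Each of the 5 symbol leaves contributes a 2-state fragment.
  ba — 4 states
  (ba)* — 6 states
  bb — 4 states
  (ba)*|bb|a — 14 states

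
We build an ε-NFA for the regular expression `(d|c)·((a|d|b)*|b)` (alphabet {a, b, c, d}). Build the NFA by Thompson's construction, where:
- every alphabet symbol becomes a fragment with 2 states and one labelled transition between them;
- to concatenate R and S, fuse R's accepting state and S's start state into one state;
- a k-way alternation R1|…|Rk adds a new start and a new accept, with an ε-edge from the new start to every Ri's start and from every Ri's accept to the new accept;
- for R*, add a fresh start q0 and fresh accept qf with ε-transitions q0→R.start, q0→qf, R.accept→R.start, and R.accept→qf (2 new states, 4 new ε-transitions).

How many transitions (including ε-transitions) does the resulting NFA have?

24

By structural recursion:
Each of the 6 symbol leaves contributes 1 transition (1 symbol, 0 ε).
  d|c — 6 transitions (2 symbol, 4 ε)
  a|d|b — 9 transitions (3 symbol, 6 ε)
  (a|d|b)* — 13 transitions (3 symbol, 10 ε)
  (a|d|b)*|b — 18 transitions (4 symbol, 14 ε)
  (d|c)·((a|d|b)*|b) — 24 transitions (6 symbol, 18 ε)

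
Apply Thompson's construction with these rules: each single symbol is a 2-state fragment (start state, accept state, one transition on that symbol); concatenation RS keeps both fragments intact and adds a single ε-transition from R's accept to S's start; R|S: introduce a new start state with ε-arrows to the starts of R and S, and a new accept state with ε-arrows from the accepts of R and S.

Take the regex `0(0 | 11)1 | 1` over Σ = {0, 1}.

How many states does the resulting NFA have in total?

16

Recursing over subexpressions:
Each of the 6 symbol leaves contributes a 2-state fragment.
  11 → 4 states
  0 | 11 → 8 states
  0(0 | 11)1 → 12 states
  0(0 | 11)1 | 1 → 16 states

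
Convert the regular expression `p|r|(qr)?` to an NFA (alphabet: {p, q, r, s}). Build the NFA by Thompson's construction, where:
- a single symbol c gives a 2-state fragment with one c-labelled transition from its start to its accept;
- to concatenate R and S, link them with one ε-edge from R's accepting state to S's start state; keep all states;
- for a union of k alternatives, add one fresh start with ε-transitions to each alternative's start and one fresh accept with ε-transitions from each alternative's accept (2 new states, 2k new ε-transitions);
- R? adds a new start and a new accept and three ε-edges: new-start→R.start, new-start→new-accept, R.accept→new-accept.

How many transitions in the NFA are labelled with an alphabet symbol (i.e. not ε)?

4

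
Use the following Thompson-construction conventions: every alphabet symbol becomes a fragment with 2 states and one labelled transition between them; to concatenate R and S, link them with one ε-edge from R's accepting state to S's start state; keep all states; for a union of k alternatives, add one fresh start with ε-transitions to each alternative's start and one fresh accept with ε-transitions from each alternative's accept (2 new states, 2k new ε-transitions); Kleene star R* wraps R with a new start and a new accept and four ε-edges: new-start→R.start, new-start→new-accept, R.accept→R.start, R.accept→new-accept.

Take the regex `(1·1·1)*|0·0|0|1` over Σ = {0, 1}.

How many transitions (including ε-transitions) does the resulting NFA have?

22

Recursing over subexpressions:
Each of the 7 symbol leaves contributes 1 transition (1 symbol, 0 ε).
  1·1·1 : 5 transitions (3 symbol, 2 ε)
  (1·1·1)* : 9 transitions (3 symbol, 6 ε)
  0·0 : 3 transitions (2 symbol, 1 ε)
  (1·1·1)*|0·0|0|1 : 22 transitions (7 symbol, 15 ε)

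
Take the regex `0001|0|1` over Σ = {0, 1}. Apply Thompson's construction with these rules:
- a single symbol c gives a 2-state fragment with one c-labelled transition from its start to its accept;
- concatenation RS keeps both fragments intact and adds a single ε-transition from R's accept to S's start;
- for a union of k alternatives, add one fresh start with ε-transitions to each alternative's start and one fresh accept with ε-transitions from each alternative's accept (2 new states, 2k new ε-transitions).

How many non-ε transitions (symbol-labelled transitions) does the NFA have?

Recursing over subexpressions:
Each of the 6 symbol leaves contributes exactly 1 symbol transition.
  0001 = 4 symbol transitions
  0001|0|1 = 6 symbol transitions

6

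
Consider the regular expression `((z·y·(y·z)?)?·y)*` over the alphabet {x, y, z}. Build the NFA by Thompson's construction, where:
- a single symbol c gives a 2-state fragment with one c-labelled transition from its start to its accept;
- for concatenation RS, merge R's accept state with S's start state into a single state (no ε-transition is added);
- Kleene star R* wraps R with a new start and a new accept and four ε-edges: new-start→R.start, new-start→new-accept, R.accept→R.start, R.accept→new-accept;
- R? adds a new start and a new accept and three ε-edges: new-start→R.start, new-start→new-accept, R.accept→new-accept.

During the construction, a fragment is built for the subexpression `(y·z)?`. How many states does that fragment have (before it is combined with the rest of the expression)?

Fragment for `(y·z)?`:
Each of the 2 symbol leaves contributes a 2-state fragment.
  y·z → 3 states
  (y·z)? → 5 states

5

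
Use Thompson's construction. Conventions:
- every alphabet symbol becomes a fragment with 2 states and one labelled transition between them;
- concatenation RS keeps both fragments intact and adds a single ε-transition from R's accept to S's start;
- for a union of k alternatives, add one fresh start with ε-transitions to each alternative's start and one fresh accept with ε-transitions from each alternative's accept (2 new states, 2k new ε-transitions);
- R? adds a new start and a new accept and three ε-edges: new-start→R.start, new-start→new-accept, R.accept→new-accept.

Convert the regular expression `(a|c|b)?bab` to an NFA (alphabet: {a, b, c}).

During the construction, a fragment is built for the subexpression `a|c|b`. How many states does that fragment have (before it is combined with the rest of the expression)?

Fragment for `a|c|b`:
Each of the 3 symbol leaves contributes a 2-state fragment.
  a|c|b — 8 states

8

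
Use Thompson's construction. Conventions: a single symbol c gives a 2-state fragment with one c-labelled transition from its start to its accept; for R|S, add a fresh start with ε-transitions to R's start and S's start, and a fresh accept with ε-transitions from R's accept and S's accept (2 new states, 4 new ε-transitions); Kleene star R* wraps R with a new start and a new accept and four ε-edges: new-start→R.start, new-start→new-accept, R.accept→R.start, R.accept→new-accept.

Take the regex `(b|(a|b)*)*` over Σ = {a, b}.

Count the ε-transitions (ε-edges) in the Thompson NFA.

16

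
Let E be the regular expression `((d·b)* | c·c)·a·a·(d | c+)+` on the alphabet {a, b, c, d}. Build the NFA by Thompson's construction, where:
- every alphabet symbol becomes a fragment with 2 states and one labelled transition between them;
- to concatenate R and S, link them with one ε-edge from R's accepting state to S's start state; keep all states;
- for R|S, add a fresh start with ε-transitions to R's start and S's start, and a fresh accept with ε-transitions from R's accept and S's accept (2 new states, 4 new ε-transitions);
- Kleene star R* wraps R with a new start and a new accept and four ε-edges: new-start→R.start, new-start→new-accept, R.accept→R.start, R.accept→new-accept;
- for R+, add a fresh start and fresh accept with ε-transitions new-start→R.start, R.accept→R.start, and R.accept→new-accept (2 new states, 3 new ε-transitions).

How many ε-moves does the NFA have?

23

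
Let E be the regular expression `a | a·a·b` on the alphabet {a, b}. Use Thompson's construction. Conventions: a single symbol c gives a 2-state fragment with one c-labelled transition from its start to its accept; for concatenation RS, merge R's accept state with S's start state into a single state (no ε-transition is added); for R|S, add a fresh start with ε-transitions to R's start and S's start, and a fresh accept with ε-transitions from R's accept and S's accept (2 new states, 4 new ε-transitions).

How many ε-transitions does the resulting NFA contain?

4

Recursing over subexpressions:
Each of the 4 symbol leaves contributes 0 ε-transitions.
  a·a·b : 0 ε-transitions
  a | a·a·b : 4 ε-transitions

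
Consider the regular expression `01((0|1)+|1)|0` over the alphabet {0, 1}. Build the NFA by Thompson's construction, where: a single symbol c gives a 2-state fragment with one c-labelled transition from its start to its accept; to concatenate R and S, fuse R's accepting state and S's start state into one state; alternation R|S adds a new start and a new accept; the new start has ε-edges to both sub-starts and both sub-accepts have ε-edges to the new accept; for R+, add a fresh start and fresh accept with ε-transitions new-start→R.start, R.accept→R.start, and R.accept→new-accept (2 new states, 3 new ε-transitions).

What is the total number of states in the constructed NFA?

18

Building bottom-up:
Each of the 6 symbol leaves contributes a 2-state fragment.
  0|1 — 6 states
  (0|1)+ — 8 states
  (0|1)+|1 — 12 states
  01((0|1)+|1) — 14 states
  01((0|1)+|1)|0 — 18 states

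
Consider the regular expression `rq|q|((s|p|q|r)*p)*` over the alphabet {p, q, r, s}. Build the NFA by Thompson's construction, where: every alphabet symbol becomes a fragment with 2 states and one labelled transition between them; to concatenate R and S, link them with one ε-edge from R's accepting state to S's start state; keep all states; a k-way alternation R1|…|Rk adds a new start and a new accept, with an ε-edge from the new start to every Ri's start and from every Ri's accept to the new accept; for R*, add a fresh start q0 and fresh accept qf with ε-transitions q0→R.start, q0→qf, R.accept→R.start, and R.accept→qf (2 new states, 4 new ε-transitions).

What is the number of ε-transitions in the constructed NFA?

24

Per subexpression:
Each of the 8 symbol leaves contributes 0 ε-transitions.
  rq : 1 ε-transition
  s|p|q|r : 8 ε-transitions
  (s|p|q|r)* : 12 ε-transitions
  (s|p|q|r)*p : 13 ε-transitions
  ((s|p|q|r)*p)* : 17 ε-transitions
  rq|q|((s|p|q|r)*p)* : 24 ε-transitions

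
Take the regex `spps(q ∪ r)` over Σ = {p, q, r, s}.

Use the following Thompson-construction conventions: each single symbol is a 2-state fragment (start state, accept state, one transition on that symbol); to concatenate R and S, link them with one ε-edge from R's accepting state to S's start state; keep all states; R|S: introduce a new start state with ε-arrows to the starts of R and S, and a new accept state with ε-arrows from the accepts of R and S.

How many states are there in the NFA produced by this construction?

Per subexpression:
Each of the 6 symbol leaves contributes a 2-state fragment.
  q ∪ r = 6 states
  spps(q ∪ r) = 14 states

14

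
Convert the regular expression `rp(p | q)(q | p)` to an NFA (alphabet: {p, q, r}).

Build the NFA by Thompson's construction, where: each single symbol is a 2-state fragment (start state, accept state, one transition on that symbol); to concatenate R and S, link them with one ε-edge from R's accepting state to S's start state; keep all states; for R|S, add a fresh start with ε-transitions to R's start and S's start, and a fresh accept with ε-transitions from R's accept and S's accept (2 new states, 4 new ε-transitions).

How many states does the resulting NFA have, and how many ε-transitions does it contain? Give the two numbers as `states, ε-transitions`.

Building bottom-up:
Each of the 6 symbol leaves contributes 2 states and 0 ε-transitions.
  p | q → 6 states, 4 ε-transitions
  q | p → 6 states, 4 ε-transitions
  rp(p | q)(q | p) → 16 states, 11 ε-transitions

16, 11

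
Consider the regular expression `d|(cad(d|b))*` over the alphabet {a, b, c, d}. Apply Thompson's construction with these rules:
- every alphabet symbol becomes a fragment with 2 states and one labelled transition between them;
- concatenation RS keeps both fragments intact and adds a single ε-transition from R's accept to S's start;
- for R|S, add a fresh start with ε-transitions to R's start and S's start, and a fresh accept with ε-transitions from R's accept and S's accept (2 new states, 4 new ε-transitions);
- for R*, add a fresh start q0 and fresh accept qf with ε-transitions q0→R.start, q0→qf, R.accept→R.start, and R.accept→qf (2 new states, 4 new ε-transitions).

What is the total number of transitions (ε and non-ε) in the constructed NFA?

Per subexpression:
Each of the 6 symbol leaves contributes 1 transition (1 symbol, 0 ε).
  d|b → 6 transitions (2 symbol, 4 ε)
  cad(d|b) → 12 transitions (5 symbol, 7 ε)
  (cad(d|b))* → 16 transitions (5 symbol, 11 ε)
  d|(cad(d|b))* → 21 transitions (6 symbol, 15 ε)

21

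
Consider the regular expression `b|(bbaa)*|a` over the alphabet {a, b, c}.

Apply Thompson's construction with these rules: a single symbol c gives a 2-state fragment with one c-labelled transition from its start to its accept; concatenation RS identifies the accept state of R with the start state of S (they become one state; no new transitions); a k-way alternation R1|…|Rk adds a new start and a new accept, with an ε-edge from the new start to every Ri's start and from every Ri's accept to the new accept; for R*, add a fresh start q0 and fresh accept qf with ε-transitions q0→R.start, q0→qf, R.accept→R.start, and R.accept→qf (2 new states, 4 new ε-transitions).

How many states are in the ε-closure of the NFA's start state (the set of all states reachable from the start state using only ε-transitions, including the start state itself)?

7

Compute the ε-closure size of each fragment's start state recursively; a symbol fragment's start has no outgoing ε-edge, so its closure is just itself (size 1).
  bbaa : same as the first factor's closure: |ε-closure| = 1
  (bbaa)* : the star's fresh start ε-reaches both the body's start and the fresh accept: |ε-closure| = 2 + 1 = 3
  b|(bbaa)*|a : new start ε-reaches every alternative's start; at least one alternative accepts ε, so the union's new accept is reached too: |ε-closure| = 1 + 1 + 3 + 1 + 1 = 7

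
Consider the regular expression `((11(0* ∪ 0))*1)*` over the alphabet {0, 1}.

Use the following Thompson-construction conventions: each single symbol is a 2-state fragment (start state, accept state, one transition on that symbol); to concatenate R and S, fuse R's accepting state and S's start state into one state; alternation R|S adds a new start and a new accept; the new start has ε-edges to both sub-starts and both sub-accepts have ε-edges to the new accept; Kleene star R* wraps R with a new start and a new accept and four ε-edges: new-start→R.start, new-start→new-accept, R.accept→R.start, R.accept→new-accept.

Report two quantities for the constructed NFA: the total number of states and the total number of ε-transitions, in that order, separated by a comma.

15, 16

Building bottom-up:
Each of the 5 symbol leaves contributes 2 states and 0 ε-transitions.
  0* — 4 states, 4 ε-transitions
  0* ∪ 0 — 8 states, 8 ε-transitions
  11(0* ∪ 0) — 10 states, 8 ε-transitions
  (11(0* ∪ 0))* — 12 states, 12 ε-transitions
  (11(0* ∪ 0))*1 — 13 states, 12 ε-transitions
  ((11(0* ∪ 0))*1)* — 15 states, 16 ε-transitions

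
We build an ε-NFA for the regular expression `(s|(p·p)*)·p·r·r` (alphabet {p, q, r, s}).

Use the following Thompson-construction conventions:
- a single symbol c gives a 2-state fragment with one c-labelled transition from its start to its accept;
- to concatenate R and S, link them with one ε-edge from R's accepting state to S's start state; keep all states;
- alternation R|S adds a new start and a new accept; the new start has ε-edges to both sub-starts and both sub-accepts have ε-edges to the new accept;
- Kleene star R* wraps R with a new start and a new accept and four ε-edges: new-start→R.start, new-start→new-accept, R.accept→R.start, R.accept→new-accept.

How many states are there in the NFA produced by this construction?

Per subexpression:
Each of the 6 symbol leaves contributes a 2-state fragment.
  p·p : 4 states
  (p·p)* : 6 states
  s|(p·p)* : 10 states
  (s|(p·p)*)·p·r·r : 16 states

16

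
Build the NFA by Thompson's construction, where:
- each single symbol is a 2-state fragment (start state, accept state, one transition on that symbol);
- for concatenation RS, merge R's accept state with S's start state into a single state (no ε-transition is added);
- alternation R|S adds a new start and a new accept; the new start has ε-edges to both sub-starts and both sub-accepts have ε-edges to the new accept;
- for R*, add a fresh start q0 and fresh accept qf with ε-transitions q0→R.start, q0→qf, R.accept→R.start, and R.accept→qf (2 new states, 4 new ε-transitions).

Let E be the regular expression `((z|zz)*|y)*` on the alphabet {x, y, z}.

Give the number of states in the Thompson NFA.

15

Building bottom-up:
Each of the 4 symbol leaves contributes a 2-state fragment.
  zz → 3 states
  z|zz → 7 states
  (z|zz)* → 9 states
  (z|zz)*|y → 13 states
  ((z|zz)*|y)* → 15 states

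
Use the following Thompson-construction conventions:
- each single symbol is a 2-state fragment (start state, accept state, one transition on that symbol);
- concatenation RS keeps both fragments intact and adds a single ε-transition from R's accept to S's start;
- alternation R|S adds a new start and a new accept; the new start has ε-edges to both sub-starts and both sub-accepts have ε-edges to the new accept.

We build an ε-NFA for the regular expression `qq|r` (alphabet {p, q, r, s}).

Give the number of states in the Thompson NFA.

8

Per subexpression:
Each of the 3 symbol leaves contributes a 2-state fragment.
  qq : 4 states
  qq|r : 8 states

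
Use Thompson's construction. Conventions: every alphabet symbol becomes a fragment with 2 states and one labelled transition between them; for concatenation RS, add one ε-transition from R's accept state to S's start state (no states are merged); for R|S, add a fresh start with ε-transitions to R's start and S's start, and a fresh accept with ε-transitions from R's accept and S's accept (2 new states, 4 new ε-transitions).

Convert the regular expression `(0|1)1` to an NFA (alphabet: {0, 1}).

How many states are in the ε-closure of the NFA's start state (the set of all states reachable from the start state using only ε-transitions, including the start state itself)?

3

Work bottom-up. For each fragment F, track |ε-closure(F.start)| and whether F's accept lies in that closure (i.e. whether F accepts ε). A single-symbol fragment has closure size 1 and does not accept ε.
  0|1 → new start ε-reaches every alternative's start; none of them accept ε, so the new accept is not reached: |closure| = 1 + 1 + 1 = 3
  (0|1)1 → same as the first factor's closure: |closure| = 3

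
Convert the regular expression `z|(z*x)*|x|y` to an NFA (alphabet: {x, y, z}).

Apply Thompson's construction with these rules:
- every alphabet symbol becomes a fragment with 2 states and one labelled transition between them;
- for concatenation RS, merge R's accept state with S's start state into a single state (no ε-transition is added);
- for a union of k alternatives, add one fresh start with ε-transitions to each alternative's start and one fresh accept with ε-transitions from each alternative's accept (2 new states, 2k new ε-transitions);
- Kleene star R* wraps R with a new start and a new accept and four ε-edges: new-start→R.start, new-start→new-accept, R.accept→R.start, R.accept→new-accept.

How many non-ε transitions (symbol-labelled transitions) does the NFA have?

5

Building bottom-up:
Each of the 5 symbol leaves contributes exactly 1 symbol transition.
  z* — 1 symbol transition
  z*x — 2 symbol transitions
  (z*x)* — 2 symbol transitions
  z|(z*x)*|x|y — 5 symbol transitions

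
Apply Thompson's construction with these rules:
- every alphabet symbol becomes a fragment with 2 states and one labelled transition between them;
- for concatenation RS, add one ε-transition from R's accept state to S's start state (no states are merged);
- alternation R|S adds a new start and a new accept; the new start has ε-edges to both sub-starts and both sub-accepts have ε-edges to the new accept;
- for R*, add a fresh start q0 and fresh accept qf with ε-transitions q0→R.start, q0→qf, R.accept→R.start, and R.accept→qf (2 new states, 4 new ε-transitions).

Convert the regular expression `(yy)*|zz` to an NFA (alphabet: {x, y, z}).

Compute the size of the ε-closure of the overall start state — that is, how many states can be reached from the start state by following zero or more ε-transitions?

6

Let C(F) = |ε-closure(F.start)| within fragment F, and note whether F accepts ε. Symbol fragments have C = 1 and do not accept ε. Then:
  yy → same as the first factor's closure: |ε-closure| = 1
  (yy)* → the star's fresh start ε-reaches both the body's start and the fresh accept: |ε-closure| = 2 + 1 = 3
  zz → |ε-closure| equals the left operand's closure size = 1 (its accept is not ε-reachable, so the closure stops there)
  (yy)*|zz → new start ε-reaches every alternative's start; at least one alternative accepts ε, so the union's new accept is reached too: |ε-closure| = 1 + 3 + 1 + 1 = 6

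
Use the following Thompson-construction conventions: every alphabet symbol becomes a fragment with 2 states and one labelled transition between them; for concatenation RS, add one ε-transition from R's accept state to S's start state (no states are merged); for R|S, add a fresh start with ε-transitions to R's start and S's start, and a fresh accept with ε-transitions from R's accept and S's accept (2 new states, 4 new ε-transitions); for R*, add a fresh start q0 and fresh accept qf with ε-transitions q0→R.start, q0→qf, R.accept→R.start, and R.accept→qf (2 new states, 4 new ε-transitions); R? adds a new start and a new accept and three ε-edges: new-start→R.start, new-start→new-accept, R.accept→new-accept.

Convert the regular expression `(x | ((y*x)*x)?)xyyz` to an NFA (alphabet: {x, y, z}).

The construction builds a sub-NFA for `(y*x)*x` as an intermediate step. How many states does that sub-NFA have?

Fragment for `(y*x)*x`:
Each of the 3 symbol leaves contributes a 2-state fragment.
  y* : 4 states
  y*x : 6 states
  (y*x)* : 8 states
  (y*x)*x : 10 states

10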